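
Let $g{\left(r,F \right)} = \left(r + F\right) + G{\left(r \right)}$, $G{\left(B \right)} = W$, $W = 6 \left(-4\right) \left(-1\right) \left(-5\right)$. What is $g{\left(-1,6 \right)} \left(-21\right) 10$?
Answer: $24150$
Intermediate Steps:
$W = -120$ ($W = 6 \cdot 4 \left(-5\right) = 6 \left(-20\right) = -120$)
$G{\left(B \right)} = -120$
$g{\left(r,F \right)} = -120 + F + r$ ($g{\left(r,F \right)} = \left(r + F\right) - 120 = \left(F + r\right) - 120 = -120 + F + r$)
$g{\left(-1,6 \right)} \left(-21\right) 10 = \left(-120 + 6 - 1\right) \left(-21\right) 10 = \left(-115\right) \left(-21\right) 10 = 2415 \cdot 10 = 24150$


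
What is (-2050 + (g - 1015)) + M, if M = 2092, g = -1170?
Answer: -2143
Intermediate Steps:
(-2050 + (g - 1015)) + M = (-2050 + (-1170 - 1015)) + 2092 = (-2050 - 2185) + 2092 = -4235 + 2092 = -2143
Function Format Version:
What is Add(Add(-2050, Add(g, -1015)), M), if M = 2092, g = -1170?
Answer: -2143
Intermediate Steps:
Add(Add(-2050, Add(g, -1015)), M) = Add(Add(-2050, Add(-1170, -1015)), 2092) = Add(Add(-2050, -2185), 2092) = Add(-4235, 2092) = -2143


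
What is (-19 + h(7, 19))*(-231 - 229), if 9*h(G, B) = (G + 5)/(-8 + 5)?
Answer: 80500/9 ≈ 8944.4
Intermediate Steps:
h(G, B) = -5/27 - G/27 (h(G, B) = ((G + 5)/(-8 + 5))/9 = ((5 + G)/(-3))/9 = ((5 + G)*(-⅓))/9 = (-5/3 - G/3)/9 = -5/27 - G/27)
(-19 + h(7, 19))*(-231 - 229) = (-19 + (-5/27 - 1/27*7))*(-231 - 229) = (-19 + (-5/27 - 7/27))*(-460) = (-19 - 4/9)*(-460) = -175/9*(-460) = 80500/9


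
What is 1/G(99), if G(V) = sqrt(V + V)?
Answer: sqrt(22)/66 ≈ 0.071067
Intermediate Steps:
G(V) = sqrt(2)*sqrt(V) (G(V) = sqrt(2*V) = sqrt(2)*sqrt(V))
1/G(99) = 1/(sqrt(2)*sqrt(99)) = 1/(sqrt(2)*(3*sqrt(11))) = 1/(3*sqrt(22)) = sqrt(22)/66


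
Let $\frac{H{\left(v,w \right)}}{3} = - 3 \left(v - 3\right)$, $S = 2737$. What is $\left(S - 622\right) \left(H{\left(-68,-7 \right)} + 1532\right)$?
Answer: $4591665$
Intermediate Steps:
$H{\left(v,w \right)} = 27 - 9 v$ ($H{\left(v,w \right)} = 3 \left(- 3 \left(v - 3\right)\right) = 3 \left(- 3 \left(-3 + v\right)\right) = 3 \left(9 - 3 v\right) = 27 - 9 v$)
$\left(S - 622\right) \left(H{\left(-68,-7 \right)} + 1532\right) = \left(2737 - 622\right) \left(\left(27 - -612\right) + 1532\right) = 2115 \left(\left(27 + 612\right) + 1532\right) = 2115 \left(639 + 1532\right) = 2115 \cdot 2171 = 4591665$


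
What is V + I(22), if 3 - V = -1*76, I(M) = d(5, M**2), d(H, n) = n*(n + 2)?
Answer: 235303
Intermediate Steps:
d(H, n) = n*(2 + n)
I(M) = M**2*(2 + M**2)
V = 79 (V = 3 - (-1)*76 = 3 - 1*(-76) = 3 + 76 = 79)
V + I(22) = 79 + 22**2*(2 + 22**2) = 79 + 484*(2 + 484) = 79 + 484*486 = 79 + 235224 = 235303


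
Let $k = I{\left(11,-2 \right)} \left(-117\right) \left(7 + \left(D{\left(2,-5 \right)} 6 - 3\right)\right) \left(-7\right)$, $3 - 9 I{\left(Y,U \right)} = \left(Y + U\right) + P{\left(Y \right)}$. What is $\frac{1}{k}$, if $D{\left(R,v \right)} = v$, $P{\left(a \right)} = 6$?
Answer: $\frac{1}{28392} \approx 3.5221 \cdot 10^{-5}$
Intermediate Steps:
$I{\left(Y,U \right)} = - \frac{1}{3} - \frac{U}{9} - \frac{Y}{9}$ ($I{\left(Y,U \right)} = \frac{1}{3} - \frac{\left(Y + U\right) + 6}{9} = \frac{1}{3} - \frac{\left(U + Y\right) + 6}{9} = \frac{1}{3} - \frac{6 + U + Y}{9} = \frac{1}{3} - \left(\frac{2}{3} + \frac{U}{9} + \frac{Y}{9}\right) = - \frac{1}{3} - \frac{U}{9} - \frac{Y}{9}$)
$k = 28392$ ($k = \left(- \frac{1}{3} - - \frac{2}{9} - \frac{11}{9}\right) \left(-117\right) \left(7 - 33\right) \left(-7\right) = \left(- \frac{1}{3} + \frac{2}{9} - \frac{11}{9}\right) \left(-117\right) \left(7 - 33\right) \left(-7\right) = \left(- \frac{4}{3}\right) \left(-117\right) \left(7 - 33\right) \left(-7\right) = 156 \left(\left(-26\right) \left(-7\right)\right) = 156 \cdot 182 = 28392$)
$\frac{1}{k} = \frac{1}{28392}$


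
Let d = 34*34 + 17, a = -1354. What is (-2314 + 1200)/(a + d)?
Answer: 1114/181 ≈ 6.1547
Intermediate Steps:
d = 1173 (d = 1156 + 17 = 1173)
(-2314 + 1200)/(a + d) = (-2314 + 1200)/(-1354 + 1173) = -1114/(-181) = -1114*(-1/181) = 1114/181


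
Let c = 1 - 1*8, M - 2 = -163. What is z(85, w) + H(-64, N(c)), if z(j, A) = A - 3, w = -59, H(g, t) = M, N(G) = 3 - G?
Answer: -223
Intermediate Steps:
M = -161 (M = 2 - 163 = -161)
c = -7 (c = 1 - 8 = -7)
H(g, t) = -161
z(j, A) = -3 + A
z(85, w) + H(-64, N(c)) = (-3 - 59) - 161 = -62 - 161 = -223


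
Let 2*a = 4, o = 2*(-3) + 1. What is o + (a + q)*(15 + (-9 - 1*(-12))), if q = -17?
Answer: -275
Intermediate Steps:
o = -5 (o = -6 + 1 = -5)
a = 2 (a = (1/2)*4 = 2)
o + (a + q)*(15 + (-9 - 1*(-12))) = -5 + (2 - 17)*(15 + (-9 - 1*(-12))) = -5 - 15*(15 + (-9 + 12)) = -5 - 15*(15 + 3) = -5 - 15*18 = -5 - 270 = -275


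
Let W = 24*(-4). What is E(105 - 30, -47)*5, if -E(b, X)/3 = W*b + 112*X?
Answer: 186960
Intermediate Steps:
W = -96
E(b, X) = -336*X + 288*b (E(b, X) = -3*(-96*b + 112*X) = -336*X + 288*b)
E(105 - 30, -47)*5 = (-336*(-47) + 288*(105 - 30))*5 = (15792 + 288*75)*5 = (15792 + 21600)*5 = 37392*5 = 186960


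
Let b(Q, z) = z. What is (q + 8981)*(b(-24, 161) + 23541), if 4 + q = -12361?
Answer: -80207568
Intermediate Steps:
q = -12365 (q = -4 - 12361 = -12365)
(q + 8981)*(b(-24, 161) + 23541) = (-12365 + 8981)*(161 + 23541) = -3384*23702 = -80207568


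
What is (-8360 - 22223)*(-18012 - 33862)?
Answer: 1586462542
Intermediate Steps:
(-8360 - 22223)*(-18012 - 33862) = -30583*(-51874) = 1586462542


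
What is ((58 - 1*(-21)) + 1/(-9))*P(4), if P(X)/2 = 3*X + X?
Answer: 22720/9 ≈ 2524.4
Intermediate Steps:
P(X) = 8*X (P(X) = 2*(3*X + X) = 2*(4*X) = 8*X)
((58 - 1*(-21)) + 1/(-9))*P(4) = ((58 - 1*(-21)) + 1/(-9))*(8*4) = ((58 + 21) - ⅑)*32 = (79 - ⅑)*32 = (710/9)*32 = 22720/9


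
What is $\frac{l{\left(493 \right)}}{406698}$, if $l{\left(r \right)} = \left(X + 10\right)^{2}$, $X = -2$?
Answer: $\frac{32}{203349} \approx 0.00015736$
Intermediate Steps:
$l{\left(r \right)} = 64$ ($l{\left(r \right)} = \left(-2 + 10\right)^{2} = 8^{2} = 64$)
$\frac{l{\left(493 \right)}}{406698} = \frac{64}{406698} = 64 \cdot \frac{1}{406698} = \frac{32}{203349}$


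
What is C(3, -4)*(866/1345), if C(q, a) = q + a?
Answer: -866/1345 ≈ -0.64387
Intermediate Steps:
C(q, a) = a + q
C(3, -4)*(866/1345) = (-4 + 3)*(866/1345) = -866/1345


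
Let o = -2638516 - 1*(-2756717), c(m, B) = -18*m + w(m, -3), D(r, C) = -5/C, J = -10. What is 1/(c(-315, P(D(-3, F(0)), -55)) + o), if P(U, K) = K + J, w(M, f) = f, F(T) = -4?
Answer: 1/123868 ≈ 8.0731e-6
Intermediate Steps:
P(U, K) = -10 + K (P(U, K) = K - 10 = -10 + K)
c(m, B) = -3 - 18*m (c(m, B) = -18*m - 3 = -3 - 18*m)
o = 118201 (o = -2638516 + 2756717 = 118201)
1/(c(-315, P(D(-3, F(0)), -55)) + o) = 1/((-3 - 18*(-315)) + 118201) = 1/((-3 + 5670) + 118201) = 1/(5667 + 118201) = 1/123868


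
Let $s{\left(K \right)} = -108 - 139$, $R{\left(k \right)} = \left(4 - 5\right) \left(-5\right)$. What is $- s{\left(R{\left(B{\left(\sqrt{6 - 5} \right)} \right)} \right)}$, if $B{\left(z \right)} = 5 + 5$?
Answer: $247$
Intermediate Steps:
$B{\left(z \right)} = 10$
$R{\left(k \right)} = 5$ ($R{\left(k \right)} = \left(-1\right) \left(-5\right) = 5$)
$s{\left(K \right)} = -247$ ($s{\left(K \right)} = -108 - 139 = -247$)
$- s{\left(R{\left(B{\left(\sqrt{6 - 5} \right)} \right)} \right)} = \left(-1\right) \left(-247\right) = 247$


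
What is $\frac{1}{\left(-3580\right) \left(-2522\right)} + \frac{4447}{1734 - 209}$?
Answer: $\frac{8030179449}{2753771800} \approx 2.9161$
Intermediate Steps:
$\frac{1}{\left(-3580\right) \left(-2522\right)} + \frac{4447}{1734 - 209} = \left(- \frac{1}{3580}\right) \left(- \frac{1}{2522}\right) + \frac{4447}{1525} = \frac{1}{9028760} + 4447 \cdot \frac{1}{1525} = \frac{1}{9028760} + \frac{4447}{1525} = \frac{8030179449}{2753771800}$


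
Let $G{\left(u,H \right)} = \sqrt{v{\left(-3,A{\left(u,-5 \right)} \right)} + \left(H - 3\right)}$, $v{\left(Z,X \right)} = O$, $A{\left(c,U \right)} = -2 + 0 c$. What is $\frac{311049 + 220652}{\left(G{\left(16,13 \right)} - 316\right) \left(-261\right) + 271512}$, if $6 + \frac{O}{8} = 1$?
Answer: $\frac{10456431866}{6961641543} + \frac{15419329 i \sqrt{30}}{13923283086} \approx 1.502 + 0.0060657 i$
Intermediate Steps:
$O = -40$ ($O = -48 + 8 \cdot 1 = -48 + 8 = -40$)
$A{\left(c,U \right)} = -2$ ($A{\left(c,U \right)} = -2 + 0 = -2$)
$v{\left(Z,X \right)} = -40$
$G{\left(u,H \right)} = \sqrt{-43 + H}$ ($G{\left(u,H \right)} = \sqrt{-40 + \left(H - 3\right)} = \sqrt{-40 + \left(-3 + H\right)} = \sqrt{-43 + H}$)
$\frac{311049 + 220652}{\left(G{\left(16,13 \right)} - 316\right) \left(-261\right) + 271512} = \frac{311049 + 220652}{\left(\sqrt{-43 + 13} - 316\right) \left(-261\right) + 271512} = \frac{531701}{\left(\sqrt{-30} - 316\right) \left(-261\right) + 271512} = \frac{531701}{\left(i \sqrt{30} - 316\right) \left(-261\right) + 271512} = \frac{531701}{\left(-316 + i \sqrt{30}\right) \left(-261\right) + 271512} = \frac{531701}{\left(82476 - 261 i \sqrt{30}\right) + 271512} = \frac{531701}{353988 - 261 i \sqrt{30}}$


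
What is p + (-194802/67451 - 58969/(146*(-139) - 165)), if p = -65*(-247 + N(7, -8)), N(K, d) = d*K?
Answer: 27178698341156/1379980009 ≈ 19695.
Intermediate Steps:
N(K, d) = K*d
p = 19695 (p = -65*(-247 + 7*(-8)) = -65*(-247 - 56) = -65*(-303) = 19695)
p + (-194802/67451 - 58969/(146*(-139) - 165)) = 19695 + (-194802/67451 - 58969/(146*(-139) - 165)) = 19695 + (-194802*1/67451 - 58969/(-20294 - 165)) = 19695 + (-194802/67451 - 58969/(-20459)) = 19695 + (-194802/67451 - 58969*(-1/20459)) = 19695 + (-194802/67451 + 58969/20459) = 19695 - 7936099/1379980009 = 27178698341156/1379980009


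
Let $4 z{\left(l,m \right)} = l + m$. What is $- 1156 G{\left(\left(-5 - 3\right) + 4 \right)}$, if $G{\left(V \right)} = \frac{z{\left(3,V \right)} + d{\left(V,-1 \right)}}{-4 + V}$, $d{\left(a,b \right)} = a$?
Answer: $- \frac{4913}{8} \approx -614.13$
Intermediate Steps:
$z{\left(l,m \right)} = \frac{l}{4} + \frac{m}{4}$ ($z{\left(l,m \right)} = \frac{l + m}{4} = \frac{l}{4} + \frac{m}{4}$)
$G{\left(V \right)} = \frac{\frac{3}{4} + \frac{5 V}{4}}{-4 + V}$ ($G{\left(V \right)} = \frac{\left(\frac{1}{4} \cdot 3 + \frac{V}{4}\right) + V}{-4 + V} = \frac{\left(\frac{3}{4} + \frac{V}{4}\right) + V}{-4 + V} = \frac{\frac{3}{4} + \frac{5 V}{4}}{-4 + V}$)
$- 1156 G{\left(\left(-5 - 3\right) + 4 \right)} = - 1156 \frac{3 + 5 \left(\left(-5 - 3\right) + 4\right)}{4 \left(-4 + \left(\left(-5 - 3\right) + 4\right)\right)} = - 1156 \frac{3 + 5 \left(-8 + 4\right)}{4 \left(-4 + \left(-8 + 4\right)\right)} = - 1156 \frac{3 + 5 \left(-4\right)}{4 \left(-4 - 4\right)} = - 1156 \frac{3 - 20}{4 \left(-8\right)} = - 1156 \cdot \frac{1}{4} \left(- \frac{1}{8}\right) \left(-17\right) = \left(-1156\right) \frac{17}{32} = - \frac{4913}{8}$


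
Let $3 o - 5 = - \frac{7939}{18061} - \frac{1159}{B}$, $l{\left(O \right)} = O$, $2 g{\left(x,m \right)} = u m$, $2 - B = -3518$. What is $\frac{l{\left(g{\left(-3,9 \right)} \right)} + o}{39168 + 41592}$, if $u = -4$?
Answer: $- \frac{1054679753}{5134294387200} \approx -0.00020542$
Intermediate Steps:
$B = 3520$ ($B = 2 - -3518 = 2 + 3518 = 3520$)
$g{\left(x,m \right)} = - 2 m$ ($g{\left(x,m \right)} = \frac{\left(-4\right) m}{2} = - 2 m$)
$o = \frac{89665207}{63574720}$ ($o = \frac{5}{3} + \frac{- \frac{7939}{18061} - \frac{1159}{3520}}{3} = \frac{5}{3} + \frac{1}{3} \left(- \frac{48877979}{63574720}\right) = \frac{5}{3} - \frac{48877979}{190724160} = \frac{89665207}{63574720} \approx 1.4104$)
$\frac{l{\left(g{\left(-3,9 \right)} \right)} + o}{39168 + 41592} = \frac{\left(-2\right) 9 + \frac{89665207}{63574720}}{39168 + 41592} = \frac{-18 + \frac{89665207}{63574720}}{80760} = \left(- \frac{1054679753}{63574720}\right) \frac{1}{80760} = - \frac{1054679753}{5134294387200}$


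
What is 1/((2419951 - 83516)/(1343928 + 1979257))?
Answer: 664637/467287 ≈ 1.4223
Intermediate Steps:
1/((2419951 - 83516)/(1343928 + 1979257)) = 1/(2336435/3323185) = 1/(2336435*(1/3323185)) = 1/(467287/664637) = 664637/467287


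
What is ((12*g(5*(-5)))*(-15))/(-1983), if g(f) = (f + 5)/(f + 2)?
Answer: 1200/15203 ≈ 0.078932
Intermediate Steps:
g(f) = (5 + f)/(2 + f)
((12*g(5*(-5)))*(-15))/(-1983) = ((12*((5 + 5*(-5))/(2 + 5*(-5))))*(-15))/(-1983) = ((12*((5 - 25)/(2 - 25)))*(-15))*(-1/1983) = ((12*(-20/(-23)))*(-15))*(-1/1983) = ((12*(-1/23*(-20)))*(-15))*(-1/1983) = ((12*(20/23))*(-15))*(-1/1983) = ((240/23)*(-15))*(-1/1983) = -3600/23*(-1/1983) = 1200/15203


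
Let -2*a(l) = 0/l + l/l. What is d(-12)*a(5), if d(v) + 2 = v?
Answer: 7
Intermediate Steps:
a(l) = -½ (a(l) = -(0/l + l/l)/2 = -(0 + 1)/2 = -½*1 = -½)
d(v) = -2 + v
d(-12)*a(5) = (-2 - 12)*(-½) = -14*(-½) = 7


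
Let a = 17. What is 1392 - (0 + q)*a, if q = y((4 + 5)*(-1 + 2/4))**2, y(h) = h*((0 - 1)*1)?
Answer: 4191/4 ≈ 1047.8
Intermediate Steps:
y(h) = -h (y(h) = h*(-1*1) = h*(-1) = -h)
q = 81/4 (q = (-(4 + 5)*(-1 + 2/4))**2 = (-9*(-1 + 2*(1/4)))**2 = (-9*(-1 + 1/2))**2 = (-9*(-1)/2)**2 = (-1*(-9/2))**2 = (9/2)**2 = 81/4 ≈ 20.250)
1392 - (0 + q)*a = 1392 - (0 + 81/4)*17 = 1392 - 81*17/4 = 1392 - 1*1377/4 = 1392 - 1377/4 = 4191/4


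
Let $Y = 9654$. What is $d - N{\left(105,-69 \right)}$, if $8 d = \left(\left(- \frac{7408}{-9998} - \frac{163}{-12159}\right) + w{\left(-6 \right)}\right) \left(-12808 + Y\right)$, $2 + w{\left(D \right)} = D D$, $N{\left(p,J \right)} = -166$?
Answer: $- \frac{3291002808335}{243131364} \approx -13536.0$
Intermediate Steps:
$w{\left(D \right)} = -2 + D^{2}$ ($w{\left(D \right)} = -2 + D D = -2 + D^{2}$)
$d = - \frac{3331362614759}{243131364}$ ($d = \frac{\left(\left(- \frac{7408}{-9998} - \frac{163}{-12159}\right) - \left(2 - \left(-6\right)^{2}\right)\right) \left(-12808 + 9654\right)}{8} = \frac{\left(\left(\left(-7408\right) \left(- \frac{1}{9998}\right) - - \frac{163}{12159}\right) + \left(-2 + 36\right)\right) \left(-3154\right)}{8} = \frac{\left(\left(\frac{3704}{4999} + \frac{163}{12159}\right) + 34\right) \left(-3154\right)}{8} = \frac{\left(\frac{45851773}{60782841} + 34\right) \left(-3154\right)}{8} = \frac{\frac{2112468367}{60782841} \left(-3154\right)}{8} = \frac{1}{8} \left(- \frac{6662725229518}{60782841}\right) = - \frac{3331362614759}{243131364} \approx -13702.0$)
$d - N{\left(105,-69 \right)} = - \frac{3331362614759}{243131364} - -166 = - \frac{3331362614759}{243131364} + 166 = - \frac{3291002808335}{243131364}$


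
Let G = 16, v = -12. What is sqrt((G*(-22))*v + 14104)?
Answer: 2*sqrt(4582) ≈ 135.38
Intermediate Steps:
sqrt((G*(-22))*v + 14104) = sqrt((16*(-22))*(-12) + 14104) = sqrt(-352*(-12) + 14104) = sqrt(4224 + 14104) = sqrt(18328) = 2*sqrt(4582)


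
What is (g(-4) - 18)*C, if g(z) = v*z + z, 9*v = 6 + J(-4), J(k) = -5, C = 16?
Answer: -3232/9 ≈ -359.11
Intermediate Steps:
v = ⅑ (v = (6 - 5)/9 = (⅑)*1 = ⅑ ≈ 0.11111)
g(z) = 10*z/9 (g(z) = z/9 + z = 10*z/9)
(g(-4) - 18)*C = ((10/9)*(-4) - 18)*16 = (-40/9 - 18)*16 = -202/9*16 = -3232/9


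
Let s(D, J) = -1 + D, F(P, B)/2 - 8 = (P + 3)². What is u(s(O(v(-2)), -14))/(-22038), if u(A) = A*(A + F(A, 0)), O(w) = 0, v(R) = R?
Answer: 23/22038 ≈ 0.0010437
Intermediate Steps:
F(P, B) = 16 + 2*(3 + P)² (F(P, B) = 16 + 2*(P + 3)² = 16 + 2*(3 + P)²)
u(A) = A*(16 + A + 2*(3 + A)²) (u(A) = A*(A + (16 + 2*(3 + A)²)) = A*(16 + A + 2*(3 + A)²))
u(s(O(v(-2)), -14))/(-22038) = ((-1 + 0)*(16 + (-1 + 0) + 2*(3 + (-1 + 0))²))/(-22038) = -(16 - 1 + 2*(3 - 1)²)*(-1/22038) = -(16 - 1 + 2*2²)*(-1/22038) = -(16 - 1 + 2*4)*(-1/22038) = -(16 - 1 + 8)*(-1/22038) = -1*23*(-1/22038) = -23*(-1/22038) = 23/22038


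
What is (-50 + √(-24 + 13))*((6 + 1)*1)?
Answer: -350 + 7*I*√11 ≈ -350.0 + 23.216*I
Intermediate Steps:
(-50 + √(-24 + 13))*((6 + 1)*1) = (-50 + √(-11))*(7*1) = (-50 + I*√11)*7 = -350 + 7*I*√11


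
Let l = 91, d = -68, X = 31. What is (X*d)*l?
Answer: -191828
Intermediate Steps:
(X*d)*l = (31*(-68))*91 = -2108*91 = -191828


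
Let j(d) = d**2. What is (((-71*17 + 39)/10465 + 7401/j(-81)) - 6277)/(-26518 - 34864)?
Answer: 71819076898/702423535905 ≈ 0.10224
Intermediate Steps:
(((-71*17 + 39)/10465 + 7401/j(-81)) - 6277)/(-26518 - 34864) = (((-71*17 + 39)/10465 + 7401/((-81)**2)) - 6277)/(-26518 - 34864) = (((-1207 + 39)*(1/10465) + 7401/6561) - 6277)/(-61382) = ((-1168*1/10465 + 7401*(1/6561)) - 6277)*(-1/61382) = ((-1168/10465 + 2467/2187) - 6277)*(-1/61382) = (23262739/22886955 - 6277)*(-1/61382) = -143638153796/22886955*(-1/61382) = 71819076898/702423535905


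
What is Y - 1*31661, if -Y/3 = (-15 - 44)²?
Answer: -42104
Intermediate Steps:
Y = -10443 (Y = -3*(-15 - 44)² = -3*(-59)² = -3*3481 = -10443)
Y - 1*31661 = -10443 - 1*31661 = -10443 - 31661 = -42104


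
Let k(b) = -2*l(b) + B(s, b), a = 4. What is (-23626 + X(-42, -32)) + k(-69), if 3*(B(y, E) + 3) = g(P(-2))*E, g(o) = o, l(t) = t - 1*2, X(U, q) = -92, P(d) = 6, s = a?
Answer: -23717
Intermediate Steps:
s = 4
l(t) = -2 + t (l(t) = t - 2 = -2 + t)
B(y, E) = -3 + 2*E (B(y, E) = -3 + (6*E)/3 = -3 + 2*E)
k(b) = 1 (k(b) = -2*(-2 + b) + (-3 + 2*b) = (4 - 2*b) + (-3 + 2*b) = 1)
(-23626 + X(-42, -32)) + k(-69) = (-23626 - 92) + 1 = -23718 + 1 = -23717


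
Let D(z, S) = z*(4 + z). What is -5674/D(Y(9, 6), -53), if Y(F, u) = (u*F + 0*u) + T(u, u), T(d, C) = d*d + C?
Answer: -2837/4800 ≈ -0.59104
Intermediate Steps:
T(d, C) = C + d² (T(d, C) = d² + C = C + d²)
Y(F, u) = u + u² + F*u (Y(F, u) = (u*F + 0*u) + (u + u²) = (F*u + 0) + (u + u²) = F*u + (u + u²) = u + u² + F*u)
-5674/D(Y(9, 6), -53) = -5674*1/(6*(4 + 6*(1 + 9 + 6))*(1 + 9 + 6)) = -5674*1/(96*(4 + 6*16)) = -5674*1/(96*(4 + 96)) = -5674/(96*100) = -5674/9600 = -5674*1/9600 = -2837/4800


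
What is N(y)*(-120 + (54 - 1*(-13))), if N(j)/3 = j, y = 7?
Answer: -1113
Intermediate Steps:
N(j) = 3*j
N(y)*(-120 + (54 - 1*(-13))) = (3*7)*(-120 + (54 - 1*(-13))) = 21*(-120 + (54 + 13)) = 21*(-120 + 67) = 21*(-53) = -1113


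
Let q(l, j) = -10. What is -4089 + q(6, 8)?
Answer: -4099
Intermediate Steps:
-4089 + q(6, 8) = -4089 - 10 = -4099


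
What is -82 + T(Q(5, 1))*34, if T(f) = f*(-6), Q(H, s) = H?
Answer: -1102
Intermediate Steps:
T(f) = -6*f
-82 + T(Q(5, 1))*34 = -82 - 6*5*34 = -82 - 30*34 = -82 - 1020 = -1102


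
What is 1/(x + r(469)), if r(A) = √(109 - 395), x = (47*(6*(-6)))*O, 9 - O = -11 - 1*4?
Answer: -20304/824504975 - I*√286/1649009950 ≈ -2.4626e-5 - 1.0256e-8*I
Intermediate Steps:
O = 24 (O = 9 - (-11 - 1*4) = 9 - (-11 - 4) = 9 - 1*(-15) = 9 + 15 = 24)
x = -40608 (x = (47*(6*(-6)))*24 = (47*(-36))*24 = -1692*24 = -40608)
r(A) = I*√286 (r(A) = √(-286) = I*√286)
1/(x + r(469)) = 1/(-40608 + I*√286)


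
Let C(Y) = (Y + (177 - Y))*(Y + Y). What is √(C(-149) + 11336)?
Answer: I*√41410 ≈ 203.49*I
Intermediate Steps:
C(Y) = 354*Y (C(Y) = 177*(2*Y) = 354*Y)
√(C(-149) + 11336) = √(354*(-149) + 11336) = √(-52746 + 11336) = √(-41410) = I*√41410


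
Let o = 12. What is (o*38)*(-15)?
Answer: -6840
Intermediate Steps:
(o*38)*(-15) = (12*38)*(-15) = 456*(-15) = -6840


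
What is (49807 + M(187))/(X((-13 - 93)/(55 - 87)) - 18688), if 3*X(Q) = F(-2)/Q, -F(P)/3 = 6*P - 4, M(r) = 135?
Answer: -1323463/495104 ≈ -2.6731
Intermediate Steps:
F(P) = 12 - 18*P (F(P) = -3*(6*P - 4) = -3*(-4 + 6*P) = 12 - 18*P)
X(Q) = 16/Q (X(Q) = ((12 - 18*(-2))/Q)/3 = ((12 + 36)/Q)/3 = (48/Q)/3 = 16/Q)
(49807 + M(187))/(X((-13 - 93)/(55 - 87)) - 18688) = (49807 + 135)/(16/(((-13 - 93)/(55 - 87))) - 18688) = 49942/(16/((-106/(-32))) - 18688) = 49942/(16/((-106*(-1/32))) - 18688) = 49942/(16/(53/16) - 18688) = 49942/(16*(16/53) - 18688) = 49942/(256/53 - 18688) = 49942/(-990208/53) = 49942*(-53/990208) = -1323463/495104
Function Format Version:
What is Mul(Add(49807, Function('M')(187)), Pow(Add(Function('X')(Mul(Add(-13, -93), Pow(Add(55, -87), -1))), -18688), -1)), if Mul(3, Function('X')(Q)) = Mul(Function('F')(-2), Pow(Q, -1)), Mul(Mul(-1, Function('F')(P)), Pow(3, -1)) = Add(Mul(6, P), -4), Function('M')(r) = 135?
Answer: Rational(-1323463, 495104) ≈ -2.6731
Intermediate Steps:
Function('F')(P) = Add(12, Mul(-18, P)) (Function('F')(P) = Mul(-3, Add(Mul(6, P), -4)) = Mul(-3, Add(-4, Mul(6, P))) = Add(12, Mul(-18, P)))
Function('X')(Q) = Mul(16, Pow(Q, -1)) (Function('X')(Q) = Mul(Rational(1, 3), Mul(Add(12, Mul(-18, -2)), Pow(Q, -1))) = Mul(Rational(1, 3), Mul(Add(12, 36), Pow(Q, -1))) = Mul(Rational(1, 3), Mul(48, Pow(Q, -1))) = Mul(16, Pow(Q, -1)))
Mul(Add(49807, Function('M')(187)), Pow(Add(Function('X')(Mul(Add(-13, -93), Pow(Add(55, -87), -1))), -18688), -1)) = Mul(Add(49807, 135), Pow(Add(Mul(16, Pow(Mul(Add(-13, -93), Pow(Add(55, -87), -1)), -1)), -18688), -1)) = Mul(49942, Pow(Add(Mul(16, Pow(Mul(-106, Pow(-32, -1)), -1)), -18688), -1)) = Mul(49942, Pow(Add(Mul(16, Pow(Mul(-106, Rational(-1, 32)), -1)), -18688), -1)) = Mul(49942, Pow(Add(Mul(16, Pow(Rational(53, 16), -1)), -18688), -1)) = Mul(49942, Pow(Add(Mul(16, Rational(16, 53)), -18688), -1)) = Mul(49942, Pow(Add(Rational(256, 53), -18688), -1)) = Mul(49942, Pow(Rational(-990208, 53), -1)) = Mul(49942, Rational(-53, 990208)) = Rational(-1323463, 495104)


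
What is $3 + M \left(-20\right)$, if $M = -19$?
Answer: $383$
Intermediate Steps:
$3 + M \left(-20\right) = 3 - -380 = 3 + 380 = 383$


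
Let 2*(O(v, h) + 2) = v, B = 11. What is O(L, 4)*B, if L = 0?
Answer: -22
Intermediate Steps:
O(v, h) = -2 + v/2
O(L, 4)*B = (-2 + (½)*0)*11 = (-2 + 0)*11 = -2*11 = -22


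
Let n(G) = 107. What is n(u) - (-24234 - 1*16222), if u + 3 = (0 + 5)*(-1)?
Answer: 40563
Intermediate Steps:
u = -8 (u = -3 + (0 + 5)*(-1) = -3 + 5*(-1) = -3 - 5 = -8)
n(u) - (-24234 - 1*16222) = 107 - (-24234 - 1*16222) = 107 - (-24234 - 16222) = 107 - 1*(-40456) = 107 + 40456 = 40563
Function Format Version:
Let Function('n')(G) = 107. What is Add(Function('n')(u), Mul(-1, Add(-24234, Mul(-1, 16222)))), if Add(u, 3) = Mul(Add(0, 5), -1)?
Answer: 40563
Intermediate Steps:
u = -8 (u = Add(-3, Mul(Add(0, 5), -1)) = Add(-3, Mul(5, -1)) = Add(-3, -5) = -8)
Add(Function('n')(u), Mul(-1, Add(-24234, Mul(-1, 16222)))) = Add(107, Mul(-1, Add(-24234, Mul(-1, 16222)))) = Add(107, Mul(-1, Add(-24234, -16222))) = Add(107, Mul(-1, -40456)) = Add(107, 40456) = 40563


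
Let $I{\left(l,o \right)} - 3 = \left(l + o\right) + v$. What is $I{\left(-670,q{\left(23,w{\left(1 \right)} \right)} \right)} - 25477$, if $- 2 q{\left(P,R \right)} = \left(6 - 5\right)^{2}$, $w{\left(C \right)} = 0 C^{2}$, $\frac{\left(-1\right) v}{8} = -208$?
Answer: $- \frac{48961}{2} \approx -24481.0$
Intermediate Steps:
$v = 1664$ ($v = \left(-8\right) \left(-208\right) = 1664$)
$w{\left(C \right)} = 0$
$q{\left(P,R \right)} = - \frac{1}{2}$ ($q{\left(P,R \right)} = - \frac{\left(6 - 5\right)^{2}}{2} = - \frac{1^{2}}{2} = \left(- \frac{1}{2}\right) 1 = - \frac{1}{2}$)
$I{\left(l,o \right)} = 1667 + l + o$ ($I{\left(l,o \right)} = 3 + \left(\left(l + o\right) + 1664\right) = 3 + \left(1664 + l + o\right) = 1667 + l + o$)
$I{\left(-670,q{\left(23,w{\left(1 \right)} \right)} \right)} - 25477 = \left(1667 - 670 - \frac{1}{2}\right) - 25477 = \frac{1993}{2} - 25477 = - \frac{48961}{2}$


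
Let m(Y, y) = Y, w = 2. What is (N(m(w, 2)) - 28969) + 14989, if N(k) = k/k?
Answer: -13979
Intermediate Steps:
N(k) = 1
(N(m(w, 2)) - 28969) + 14989 = (1 - 28969) + 14989 = -28968 + 14989 = -13979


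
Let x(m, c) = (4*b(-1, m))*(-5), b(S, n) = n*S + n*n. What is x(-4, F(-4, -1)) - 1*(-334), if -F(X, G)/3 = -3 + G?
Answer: -66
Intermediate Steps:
F(X, G) = 9 - 3*G (F(X, G) = -3*(-3 + G) = 9 - 3*G)
b(S, n) = n² + S*n (b(S, n) = S*n + n² = n² + S*n)
x(m, c) = -20*m*(-1 + m) (x(m, c) = (4*(m*(-1 + m)))*(-5) = (4*m*(-1 + m))*(-5) = -20*m*(-1 + m))
x(-4, F(-4, -1)) - 1*(-334) = 20*(-4)*(1 - 1*(-4)) - 1*(-334) = 20*(-4)*(1 + 4) + 334 = 20*(-4)*5 + 334 = -400 + 334 = -66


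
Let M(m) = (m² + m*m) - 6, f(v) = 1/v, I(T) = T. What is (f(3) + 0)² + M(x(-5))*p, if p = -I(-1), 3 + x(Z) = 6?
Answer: 109/9 ≈ 12.111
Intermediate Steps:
x(Z) = 3 (x(Z) = -3 + 6 = 3)
M(m) = -6 + 2*m² (M(m) = (m² + m²) - 6 = 2*m² - 6 = -6 + 2*m²)
p = 1 (p = -1*(-1) = 1)
(f(3) + 0)² + M(x(-5))*p = (1/3 + 0)² + (-6 + 2*3²)*1 = (⅓ + 0)² + (-6 + 2*9)*1 = (⅓)² + (-6 + 18)*1 = ⅑ + 12*1 = ⅑ + 12 = 109/9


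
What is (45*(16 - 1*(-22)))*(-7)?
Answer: -11970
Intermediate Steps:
(45*(16 - 1*(-22)))*(-7) = (45*(16 + 22))*(-7) = (45*38)*(-7) = 1710*(-7) = -11970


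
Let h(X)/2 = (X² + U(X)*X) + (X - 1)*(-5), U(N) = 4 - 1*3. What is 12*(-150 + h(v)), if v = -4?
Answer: -912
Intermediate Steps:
U(N) = 1 (U(N) = 4 - 3 = 1)
h(X) = 10 - 8*X + 2*X² (h(X) = 2*((X² + 1*X) + (X - 1)*(-5)) = 2*((X² + X) + (-1 + X)*(-5)) = 2*((X + X²) + (5 - 5*X)) = 2*(5 + X² - 4*X) = 10 - 8*X + 2*X²)
12*(-150 + h(v)) = 12*(-150 + (10 - 8*(-4) + 2*(-4)²)) = 12*(-150 + (10 + 32 + 2*16)) = 12*(-150 + (10 + 32 + 32)) = 12*(-150 + 74) = 12*(-76) = -912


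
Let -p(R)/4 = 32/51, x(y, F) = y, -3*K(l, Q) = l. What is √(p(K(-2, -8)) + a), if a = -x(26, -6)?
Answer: I*√74154/51 ≈ 5.3395*I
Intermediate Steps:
K(l, Q) = -l/3
p(R) = -128/51
a = -26 (a = -1*26 = -26)
√(p(K(-2, -8)) + a) = √(-128/51 - 26) = √(-1454/51) = I*√74154/51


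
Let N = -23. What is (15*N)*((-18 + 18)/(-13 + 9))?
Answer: 0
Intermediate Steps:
(15*N)*((-18 + 18)/(-13 + 9)) = (15*(-23))*((-18 + 18)/(-13 + 9)) = -0/(-4) = -0*(-1)/4 = -345*0 = 0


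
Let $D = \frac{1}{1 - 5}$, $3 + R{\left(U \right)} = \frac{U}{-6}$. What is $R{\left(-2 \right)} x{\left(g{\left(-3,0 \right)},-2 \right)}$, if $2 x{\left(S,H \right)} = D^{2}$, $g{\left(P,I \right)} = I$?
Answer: $- \frac{1}{12} \approx -0.083333$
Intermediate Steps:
$R{\left(U \right)} = -3 - \frac{U}{6}$ ($R{\left(U \right)} = -3 + \frac{U}{-6} = -3 + U \left(- \frac{1}{6}\right) = -3 - \frac{U}{6}$)
$D = - \frac{1}{4}$ ($D = \frac{1}{-4} = - \frac{1}{4} \approx -0.25$)
$x{\left(S,H \right)} = \frac{1}{32}$ ($x{\left(S,H \right)} = \frac{\left(- \frac{1}{4}\right)^{2}}{2} = \frac{1}{2} \cdot \frac{1}{16} = \frac{1}{32}$)
$R{\left(-2 \right)} x{\left(g{\left(-3,0 \right)},-2 \right)} = \left(-3 - - \frac{1}{3}\right) \frac{1}{32} = \left(-3 + \frac{1}{3}\right) \frac{1}{32} = \left(- \frac{8}{3}\right) \frac{1}{32} = - \frac{1}{12}$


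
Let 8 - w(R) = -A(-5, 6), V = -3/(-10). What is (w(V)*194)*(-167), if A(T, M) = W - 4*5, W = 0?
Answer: 388776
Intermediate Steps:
A(T, M) = -20 (A(T, M) = 0 - 4*5 = 0 - 20 = -20)
V = 3/10 (V = -3*(-1/10) = 3/10 ≈ 0.30000)
w(R) = -12 (w(R) = 8 - (-1)*(-20) = 8 - 1*20 = 8 - 20 = -12)
(w(V)*194)*(-167) = -12*194*(-167) = -2328*(-167) = 388776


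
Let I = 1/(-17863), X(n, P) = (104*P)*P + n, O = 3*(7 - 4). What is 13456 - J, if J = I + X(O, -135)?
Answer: -33617326438/17863 ≈ -1.8820e+6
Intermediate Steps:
O = 9 (O = 3*3 = 9)
X(n, P) = n + 104*P² (X(n, P) = 104*P² + n = n + 104*P²)
I = -1/17863 ≈ -5.5982e-5
J = 33857690966/17863 (J = -1/17863 + (9 + 104*(-135)²) = -1/17863 + (9 + 104*18225) = -1/17863 + (9 + 1895400) = -1/17863 + 1895409 = 33857690966/17863 ≈ 1.8954e+6)
13456 - J = 13456 - 1*33857690966/17863 = 13456 - 33857690966/17863 = -33617326438/17863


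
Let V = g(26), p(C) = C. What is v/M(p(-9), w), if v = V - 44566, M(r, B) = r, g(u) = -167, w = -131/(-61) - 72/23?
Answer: 14911/3 ≈ 4970.3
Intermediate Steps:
w = -1379/1403 (w = -131*(-1/61) - 72*1/23 = 131/61 - 72/23 = -1379/1403 ≈ -0.98289)
V = -167
v = -44733 (v = -167 - 44566 = -44733)
v/M(p(-9), w) = -44733/(-9) = -44733*(-⅑) = 14911/3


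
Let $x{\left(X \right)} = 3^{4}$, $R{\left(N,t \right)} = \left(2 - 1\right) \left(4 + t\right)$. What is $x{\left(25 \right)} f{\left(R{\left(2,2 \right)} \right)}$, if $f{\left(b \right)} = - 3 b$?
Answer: $-1458$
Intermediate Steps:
$R{\left(N,t \right)} = 4 + t$ ($R{\left(N,t \right)} = 1 \left(4 + t\right) = 4 + t$)
$x{\left(X \right)} = 81$
$x{\left(25 \right)} f{\left(R{\left(2,2 \right)} \right)} = 81 \left(- 3 \left(4 + 2\right)\right) = 81 \left(\left(-3\right) 6\right) = 81 \left(-18\right) = -1458$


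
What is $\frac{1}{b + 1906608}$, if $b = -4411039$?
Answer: $- \frac{1}{2504431} \approx -3.9929 \cdot 10^{-7}$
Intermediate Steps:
$\frac{1}{b + 1906608} = \frac{1}{-4411039 + 1906608} = \frac{1}{-2504431} = - \frac{1}{2504431}$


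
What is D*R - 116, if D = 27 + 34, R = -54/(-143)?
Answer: -13294/143 ≈ -92.965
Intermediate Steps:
R = 54/143 (R = -54*(-1/143) = 54/143 ≈ 0.37762)
D = 61
D*R - 116 = 61*(54/143) - 116 = 3294/143 - 116 = -13294/143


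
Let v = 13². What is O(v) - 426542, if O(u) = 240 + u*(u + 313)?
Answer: -344844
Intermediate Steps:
v = 169
O(u) = 240 + u*(313 + u)
O(v) - 426542 = (240 + 169² + 313*169) - 426542 = (240 + 28561 + 52897) - 426542 = 81698 - 426542 = -344844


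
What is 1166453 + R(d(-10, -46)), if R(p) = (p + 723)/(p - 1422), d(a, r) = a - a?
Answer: 552898481/474 ≈ 1.1665e+6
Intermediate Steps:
d(a, r) = 0
R(p) = (723 + p)/(-1422 + p)
1166453 + R(d(-10, -46)) = 1166453 + (723 + 0)/(-1422 + 0) = 1166453 + 723/(-1422) = 1166453 - 1/1422*723 = 1166453 - 241/474 = 552898481/474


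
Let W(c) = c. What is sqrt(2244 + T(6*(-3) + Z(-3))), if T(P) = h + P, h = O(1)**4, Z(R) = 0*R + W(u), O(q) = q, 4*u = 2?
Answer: 9*sqrt(110)/2 ≈ 47.196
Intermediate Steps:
u = 1/2 (u = (1/4)*2 = 1/2 ≈ 0.50000)
Z(R) = 1/2 (Z(R) = 0*R + 1/2 = 0 + 1/2 = 1/2)
h = 1 (h = 1**4 = 1)
T(P) = 1 + P
sqrt(2244 + T(6*(-3) + Z(-3))) = sqrt(2244 + (1 + (6*(-3) + 1/2))) = sqrt(2244 + (1 + (-18 + 1/2))) = sqrt(2244 + (1 - 35/2)) = sqrt(2244 - 33/2) = sqrt(4455/2) = 9*sqrt(110)/2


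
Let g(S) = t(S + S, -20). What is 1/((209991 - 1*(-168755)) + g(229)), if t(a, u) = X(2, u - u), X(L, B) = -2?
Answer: 1/378744 ≈ 2.6403e-6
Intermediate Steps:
t(a, u) = -2
g(S) = -2
1/((209991 - 1*(-168755)) + g(229)) = 1/((209991 - 1*(-168755)) - 2) = 1/((209991 + 168755) - 2) = 1/(378746 - 2) = 1/378744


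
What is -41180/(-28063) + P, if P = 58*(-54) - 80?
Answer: -90097176/28063 ≈ -3210.5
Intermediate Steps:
P = -3212 (P = -3132 - 80 = -3212)
-41180/(-28063) + P = -41180/(-28063) - 3212 = -41180*(-1/28063) - 3212 = 41180/28063 - 3212 = -90097176/28063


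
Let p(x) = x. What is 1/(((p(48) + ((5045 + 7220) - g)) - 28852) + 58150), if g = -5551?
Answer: 1/47162 ≈ 2.1204e-5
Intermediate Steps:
1/(((p(48) + ((5045 + 7220) - g)) - 28852) + 58150) = 1/(((48 + ((5045 + 7220) - 1*(-5551))) - 28852) + 58150) = 1/(((48 + (12265 + 5551)) - 28852) + 58150) = 1/(((48 + 17816) - 28852) + 58150) = 1/((17864 - 28852) + 58150) = 1/(-10988 + 58150) = 1/47162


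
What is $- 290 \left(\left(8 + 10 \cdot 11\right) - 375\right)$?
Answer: $74530$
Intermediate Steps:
$- 290 \left(\left(8 + 10 \cdot 11\right) - 375\right) = - 290 \left(\left(8 + 110\right) - 375\right) = - 290 \left(118 - 375\right) = \left(-290\right) \left(-257\right) = 74530$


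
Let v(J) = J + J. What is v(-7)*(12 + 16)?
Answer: -392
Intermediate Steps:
v(J) = 2*J
v(-7)*(12 + 16) = (2*(-7))*(12 + 16) = -14*28 = -392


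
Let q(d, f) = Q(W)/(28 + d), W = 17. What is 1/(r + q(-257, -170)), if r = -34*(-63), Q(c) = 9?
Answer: 229/490509 ≈ 0.00046686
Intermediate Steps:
r = 2142
q(d, f) = 9/(28 + d)
1/(r + q(-257, -170)) = 1/(2142 + 9/(28 - 257)) = 1/(2142 + 9/(-229)) = 1/(2142 + 9*(-1/229)) = 1/(2142 - 9/229) = 1/(490509/229) = 229/490509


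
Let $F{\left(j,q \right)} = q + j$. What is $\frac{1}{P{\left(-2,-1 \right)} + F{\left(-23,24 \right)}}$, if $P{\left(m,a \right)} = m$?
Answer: $-1$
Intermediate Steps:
$F{\left(j,q \right)} = j + q$
$\frac{1}{P{\left(-2,-1 \right)} + F{\left(-23,24 \right)}} = \frac{1}{-2 + \left(-23 + 24\right)} = \frac{1}{-2 + 1} = \frac{1}{-1} = -1$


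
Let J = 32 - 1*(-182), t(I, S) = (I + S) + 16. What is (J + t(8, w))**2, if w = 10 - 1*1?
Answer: 61009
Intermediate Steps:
w = 9 (w = 10 - 1 = 9)
t(I, S) = 16 + I + S
J = 214 (J = 32 + 182 = 214)
(J + t(8, w))**2 = (214 + (16 + 8 + 9))**2 = (214 + 33)**2 = 247**2 = 61009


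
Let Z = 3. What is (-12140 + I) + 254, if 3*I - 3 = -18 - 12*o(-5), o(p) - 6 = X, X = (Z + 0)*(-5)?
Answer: -11855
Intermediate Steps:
X = -15 (X = (3 + 0)*(-5) = 3*(-5) = -15)
o(p) = -9 (o(p) = 6 - 15 = -9)
I = 31 (I = 1 + (-18 - 12*(-9))/3 = 1 + (-18 + 108)/3 = 1 + (⅓)*90 = 1 + 30 = 31)
(-12140 + I) + 254 = (-12140 + 31) + 254 = -12109 + 254 = -11855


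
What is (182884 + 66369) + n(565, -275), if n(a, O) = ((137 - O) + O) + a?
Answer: 249955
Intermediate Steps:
n(a, O) = 137 + a
(182884 + 66369) + n(565, -275) = (182884 + 66369) + (137 + 565) = 249253 + 702 = 249955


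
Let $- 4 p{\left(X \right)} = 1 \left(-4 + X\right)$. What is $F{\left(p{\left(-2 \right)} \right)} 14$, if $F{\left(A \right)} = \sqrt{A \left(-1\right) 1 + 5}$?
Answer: $7 \sqrt{14} \approx 26.192$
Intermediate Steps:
$p{\left(X \right)} = 1 - \frac{X}{4}$ ($p{\left(X \right)} = - \frac{1 \left(-4 + X\right)}{4} = - \frac{-4 + X}{4} = 1 - \frac{X}{4}$)
$F{\left(A \right)} = \sqrt{5 - A}$ ($F{\left(A \right)} = \sqrt{- A 1 + 5} = \sqrt{- A + 5} = \sqrt{5 - A}$)
$F{\left(p{\left(-2 \right)} \right)} 14 = \sqrt{5 - \left(1 - - \frac{1}{2}\right)} 14 = \sqrt{5 - \left(1 + \frac{1}{2}\right)} 14 = \sqrt{5 - \frac{3}{2}} \cdot 14 = \sqrt{\frac{7}{2}} \cdot 14 = \frac{\sqrt{14}}{2} \cdot 14 = 7 \sqrt{14}$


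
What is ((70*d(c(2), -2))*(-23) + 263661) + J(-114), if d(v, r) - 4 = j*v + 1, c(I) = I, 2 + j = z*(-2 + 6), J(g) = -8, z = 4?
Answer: 210523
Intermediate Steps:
j = 14 (j = -2 + 4*(-2 + 6) = -2 + 4*4 = -2 + 16 = 14)
d(v, r) = 5 + 14*v (d(v, r) = 4 + (14*v + 1) = 4 + (1 + 14*v) = 5 + 14*v)
((70*d(c(2), -2))*(-23) + 263661) + J(-114) = ((70*(5 + 14*2))*(-23) + 263661) - 8 = ((70*(5 + 28))*(-23) + 263661) - 8 = ((70*33)*(-23) + 263661) - 8 = (2310*(-23) + 263661) - 8 = (-53130 + 263661) - 8 = 210531 - 8 = 210523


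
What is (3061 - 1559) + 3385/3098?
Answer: 4656581/3098 ≈ 1503.1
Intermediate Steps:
(3061 - 1559) + 3385/3098 = 1502 + 3385*(1/3098) = 1502 + 3385/3098 = 4656581/3098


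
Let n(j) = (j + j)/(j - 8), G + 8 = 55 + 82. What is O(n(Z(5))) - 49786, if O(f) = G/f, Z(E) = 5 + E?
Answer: -497731/10 ≈ -49773.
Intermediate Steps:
G = 129 (G = -8 + (55 + 82) = -8 + 137 = 129)
n(j) = 2*j/(-8 + j) (n(j) = (2*j)/(-8 + j) = 2*j/(-8 + j))
O(f) = 129/f
O(n(Z(5))) - 49786 = 129/((2*(5 + 5)/(-8 + (5 + 5)))) - 49786 = 129/((2*10/(-8 + 10))) - 49786 = 129/((2*10/2)) - 49786 = 129/((2*10*(½))) - 49786 = 129/10 - 49786 = -497731/10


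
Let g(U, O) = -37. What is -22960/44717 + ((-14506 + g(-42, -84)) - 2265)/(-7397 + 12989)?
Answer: -109999457/31257183 ≈ -3.5192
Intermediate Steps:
-22960/44717 + ((-14506 + g(-42, -84)) - 2265)/(-7397 + 12989) = -22960/44717 + ((-14506 - 37) - 2265)/(-7397 + 12989) = -22960*1/44717 + (-14543 - 2265)/5592 = -22960/44717 - 16808*1/5592 = -22960/44717 - 2101/699 = -109999457/31257183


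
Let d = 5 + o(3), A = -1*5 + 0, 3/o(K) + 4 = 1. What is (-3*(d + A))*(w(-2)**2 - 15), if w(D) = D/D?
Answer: -42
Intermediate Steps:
o(K) = -1 (o(K) = 3/(-4 + 1) = 3/(-3) = 3*(-1/3) = -1)
w(D) = 1
A = -5 (A = -5 + 0 = -5)
d = 4 (d = 5 - 1 = 4)
(-3*(d + A))*(w(-2)**2 - 15) = (-3*(4 - 5))*(1**2 - 15) = (-3*(-1))*(1 - 15) = 3*(-14) = -42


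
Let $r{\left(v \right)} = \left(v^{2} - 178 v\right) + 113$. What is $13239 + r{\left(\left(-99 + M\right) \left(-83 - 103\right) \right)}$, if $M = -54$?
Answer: $804805592$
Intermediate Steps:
$r{\left(v \right)} = 113 + v^{2} - 178 v$
$13239 + r{\left(\left(-99 + M\right) \left(-83 - 103\right) \right)} = 13239 + \left(113 + \left(\left(-99 - 54\right) \left(-83 - 103\right)\right)^{2} - 178 \left(-99 - 54\right) \left(-83 - 103\right)\right) = 13239 + \left(113 + \left(\left(-153\right) \left(-186\right)\right)^{2} - 178 \left(\left(-153\right) \left(-186\right)\right)\right) = 13239 + \left(113 + 28458^{2} - 5065524\right) = 13239 + \left(113 + 809857764 - 5065524\right) = 13239 + 804792353 = 804805592$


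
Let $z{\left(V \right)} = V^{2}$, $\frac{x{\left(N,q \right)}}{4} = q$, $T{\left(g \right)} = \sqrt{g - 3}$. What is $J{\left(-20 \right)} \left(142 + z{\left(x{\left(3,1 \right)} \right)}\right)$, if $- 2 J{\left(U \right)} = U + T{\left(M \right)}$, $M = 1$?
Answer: $1580 - 79 i \sqrt{2} \approx 1580.0 - 111.72 i$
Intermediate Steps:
$T{\left(g \right)} = \sqrt{-3 + g}$
$x{\left(N,q \right)} = 4 q$
$J{\left(U \right)} = - \frac{U}{2} - \frac{i \sqrt{2}}{2}$ ($J{\left(U \right)} = - \frac{U + \sqrt{-3 + 1}}{2} = - \frac{U + \sqrt{-2}}{2} = - \frac{U + i \sqrt{2}}{2} = - \frac{U}{2} - \frac{i \sqrt{2}}{2}$)
$J{\left(-20 \right)} \left(142 + z{\left(x{\left(3,1 \right)} \right)}\right) = \left(\left(- \frac{1}{2}\right) \left(-20\right) - \frac{i \sqrt{2}}{2}\right) \left(142 + \left(4 \cdot 1\right)^{2}\right) = \left(10 - \frac{i \sqrt{2}}{2}\right) \left(142 + 4^{2}\right) = \left(10 - \frac{i \sqrt{2}}{2}\right) \left(142 + 16\right) = \left(10 - \frac{i \sqrt{2}}{2}\right) 158 = 1580 - 79 i \sqrt{2}$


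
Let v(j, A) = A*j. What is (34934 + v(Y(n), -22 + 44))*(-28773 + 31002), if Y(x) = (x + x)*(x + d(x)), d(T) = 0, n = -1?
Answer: 77965962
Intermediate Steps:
Y(x) = 2*x² (Y(x) = (x + x)*(x + 0) = (2*x)*x = 2*x²)
(34934 + v(Y(n), -22 + 44))*(-28773 + 31002) = (34934 + (-22 + 44)*(2*(-1)²))*(-28773 + 31002) = (34934 + 22*(2*1))*2229 = (34934 + 22*2)*2229 = (34934 + 44)*2229 = 34978*2229 = 77965962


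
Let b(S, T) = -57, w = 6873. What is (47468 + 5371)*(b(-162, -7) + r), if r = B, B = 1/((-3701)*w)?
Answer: -25537220128206/8478991 ≈ -3.0118e+6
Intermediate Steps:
B = -1/25436973 (B = 1/(-3701*6873) = -1/3701*1/6873 = -1/25436973 ≈ -3.9313e-8)
r = -1/25436973 ≈ -3.9313e-8
(47468 + 5371)*(b(-162, -7) + r) = (47468 + 5371)*(-57 - 1/25436973) = 52839*(-1449907462/25436973) = -25537220128206/8478991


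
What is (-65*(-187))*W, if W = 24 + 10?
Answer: 413270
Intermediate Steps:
W = 34
(-65*(-187))*W = -65*(-187)*34 = 12155*34 = 413270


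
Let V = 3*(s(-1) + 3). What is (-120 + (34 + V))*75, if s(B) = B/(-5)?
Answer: -5730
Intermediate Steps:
s(B) = -B/5 (s(B) = B*(-⅕) = -B/5)
V = 48/5 (V = 3*(-⅕*(-1) + 3) = 3*(⅕ + 3) = 3*(16/5) = 48/5 ≈ 9.6000)
(-120 + (34 + V))*75 = (-120 + (34 + 48/5))*75 = (-120 + 218/5)*75 = -382/5*75 = -5730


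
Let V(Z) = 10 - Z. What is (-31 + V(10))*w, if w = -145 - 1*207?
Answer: 10912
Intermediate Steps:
w = -352 (w = -145 - 207 = -352)
(-31 + V(10))*w = (-31 + (10 - 1*10))*(-352) = (-31 + (10 - 10))*(-352) = (-31 + 0)*(-352) = -31*(-352) = 10912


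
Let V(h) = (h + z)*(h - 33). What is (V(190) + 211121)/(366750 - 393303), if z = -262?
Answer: -199817/26553 ≈ -7.5252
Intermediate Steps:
V(h) = (-262 + h)*(-33 + h) (V(h) = (h - 262)*(h - 33) = (-262 + h)*(-33 + h))
(V(190) + 211121)/(366750 - 393303) = ((8646 + 190**2 - 295*190) + 211121)/(366750 - 393303) = ((8646 + 36100 - 56050) + 211121)/(-26553) = (-11304 + 211121)*(-1/26553) = 199817*(-1/26553) = -199817/26553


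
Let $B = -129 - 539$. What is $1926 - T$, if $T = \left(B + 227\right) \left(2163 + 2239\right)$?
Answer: $1943208$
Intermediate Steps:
$B = -668$
$T = -1941282$ ($T = \left(-668 + 227\right) \left(2163 + 2239\right) = \left(-441\right) 4402 = -1941282$)
$1926 - T = 1926 - -1941282 = 1926 + 1941282 = 1943208$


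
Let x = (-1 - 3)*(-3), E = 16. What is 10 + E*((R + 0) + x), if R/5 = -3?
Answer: -38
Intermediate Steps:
R = -15 (R = 5*(-3) = -15)
x = 12 (x = -4*(-3) = 12)
10 + E*((R + 0) + x) = 10 + 16*((-15 + 0) + 12) = 10 + 16*(-15 + 12) = 10 + 16*(-3) = 10 - 48 = -38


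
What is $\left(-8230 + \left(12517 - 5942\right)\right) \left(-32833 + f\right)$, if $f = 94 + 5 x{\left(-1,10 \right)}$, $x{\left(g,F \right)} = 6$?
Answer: $54133395$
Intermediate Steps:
$f = 124$ ($f = 94 + 5 \cdot 6 = 94 + 30 = 124$)
$\left(-8230 + \left(12517 - 5942\right)\right) \left(-32833 + f\right) = \left(-8230 + \left(12517 - 5942\right)\right) \left(-32833 + 124\right) = \left(-8230 + \left(12517 - 5942\right)\right) \left(-32709\right) = \left(-8230 + 6575\right) \left(-32709\right) = \left(-1655\right) \left(-32709\right) = 54133395$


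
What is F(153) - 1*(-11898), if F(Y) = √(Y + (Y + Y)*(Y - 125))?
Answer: 11898 + 3*√969 ≈ 11991.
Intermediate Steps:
F(Y) = √(Y + 2*Y*(-125 + Y)) (F(Y) = √(Y + (2*Y)*(-125 + Y)) = √(Y + 2*Y*(-125 + Y)))
F(153) - 1*(-11898) = √(153*(-249 + 2*153)) - 1*(-11898) = √(153*(-249 + 306)) + 11898 = √(153*57) + 11898 = √8721 + 11898 = 3*√969 + 11898 = 11898 + 3*√969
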